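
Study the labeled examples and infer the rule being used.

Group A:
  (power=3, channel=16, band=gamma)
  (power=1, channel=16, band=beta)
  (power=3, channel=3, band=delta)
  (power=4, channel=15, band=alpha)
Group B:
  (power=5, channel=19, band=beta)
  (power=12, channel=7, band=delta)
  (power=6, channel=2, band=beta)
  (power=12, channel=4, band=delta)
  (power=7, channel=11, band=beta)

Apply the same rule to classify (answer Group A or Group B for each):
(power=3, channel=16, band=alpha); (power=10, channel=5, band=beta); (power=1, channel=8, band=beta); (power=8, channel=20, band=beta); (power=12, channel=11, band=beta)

The simplest hypothesis consistent with all the labels is: power ≤ 4.

Group A, Group B, Group A, Group B, Group B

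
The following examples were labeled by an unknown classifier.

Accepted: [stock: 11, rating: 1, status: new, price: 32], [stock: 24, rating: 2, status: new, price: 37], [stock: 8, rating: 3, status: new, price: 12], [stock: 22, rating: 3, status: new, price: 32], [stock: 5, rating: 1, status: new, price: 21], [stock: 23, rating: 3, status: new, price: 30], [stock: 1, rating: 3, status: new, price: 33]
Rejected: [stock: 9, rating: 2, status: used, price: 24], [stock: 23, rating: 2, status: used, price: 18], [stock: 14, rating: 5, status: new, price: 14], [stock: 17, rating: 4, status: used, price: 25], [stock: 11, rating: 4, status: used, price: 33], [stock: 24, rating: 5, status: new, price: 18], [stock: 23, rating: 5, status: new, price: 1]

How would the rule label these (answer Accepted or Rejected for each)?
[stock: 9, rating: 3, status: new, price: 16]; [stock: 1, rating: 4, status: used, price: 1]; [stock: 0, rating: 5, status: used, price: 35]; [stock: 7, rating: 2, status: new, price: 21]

One predicate separates the groups cleanly: status is new AND rating ≤ 3.

Accepted, Rejected, Rejected, Accepted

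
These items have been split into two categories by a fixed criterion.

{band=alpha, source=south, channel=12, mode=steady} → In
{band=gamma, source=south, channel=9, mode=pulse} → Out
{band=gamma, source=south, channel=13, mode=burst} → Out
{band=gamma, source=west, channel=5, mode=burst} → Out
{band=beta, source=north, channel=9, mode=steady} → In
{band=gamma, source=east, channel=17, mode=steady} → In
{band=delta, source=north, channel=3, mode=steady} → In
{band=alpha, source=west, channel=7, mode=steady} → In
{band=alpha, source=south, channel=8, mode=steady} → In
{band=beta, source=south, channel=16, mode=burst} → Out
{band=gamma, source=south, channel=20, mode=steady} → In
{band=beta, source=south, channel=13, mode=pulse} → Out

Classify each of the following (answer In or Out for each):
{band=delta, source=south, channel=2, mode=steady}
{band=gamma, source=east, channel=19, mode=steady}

The common property of the 'In' items is: mode is steady. No 'Out' item has it.
In: {band=delta, source=south, channel=2, mode=steady}, since mode is steady.
In: {band=gamma, source=east, channel=19, mode=steady}, since mode is steady.

In, In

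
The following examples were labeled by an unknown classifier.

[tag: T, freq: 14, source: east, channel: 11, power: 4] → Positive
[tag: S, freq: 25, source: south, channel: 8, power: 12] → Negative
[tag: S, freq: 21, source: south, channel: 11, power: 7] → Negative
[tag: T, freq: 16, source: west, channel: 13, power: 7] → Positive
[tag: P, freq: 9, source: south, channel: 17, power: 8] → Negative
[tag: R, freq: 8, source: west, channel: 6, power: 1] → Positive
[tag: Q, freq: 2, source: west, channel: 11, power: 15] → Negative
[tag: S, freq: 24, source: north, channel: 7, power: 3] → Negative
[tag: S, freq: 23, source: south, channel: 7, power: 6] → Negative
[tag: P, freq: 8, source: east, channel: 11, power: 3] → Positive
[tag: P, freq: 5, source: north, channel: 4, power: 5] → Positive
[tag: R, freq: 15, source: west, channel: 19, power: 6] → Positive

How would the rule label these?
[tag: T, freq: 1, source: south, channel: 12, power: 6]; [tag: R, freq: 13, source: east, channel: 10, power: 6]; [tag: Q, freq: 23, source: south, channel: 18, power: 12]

Positive, Positive, Negative

The distinguishing property — freq ≤ 16 AND power ≤ 7 — holds for all the 'Positive' cases and none of the 'Negative' cases.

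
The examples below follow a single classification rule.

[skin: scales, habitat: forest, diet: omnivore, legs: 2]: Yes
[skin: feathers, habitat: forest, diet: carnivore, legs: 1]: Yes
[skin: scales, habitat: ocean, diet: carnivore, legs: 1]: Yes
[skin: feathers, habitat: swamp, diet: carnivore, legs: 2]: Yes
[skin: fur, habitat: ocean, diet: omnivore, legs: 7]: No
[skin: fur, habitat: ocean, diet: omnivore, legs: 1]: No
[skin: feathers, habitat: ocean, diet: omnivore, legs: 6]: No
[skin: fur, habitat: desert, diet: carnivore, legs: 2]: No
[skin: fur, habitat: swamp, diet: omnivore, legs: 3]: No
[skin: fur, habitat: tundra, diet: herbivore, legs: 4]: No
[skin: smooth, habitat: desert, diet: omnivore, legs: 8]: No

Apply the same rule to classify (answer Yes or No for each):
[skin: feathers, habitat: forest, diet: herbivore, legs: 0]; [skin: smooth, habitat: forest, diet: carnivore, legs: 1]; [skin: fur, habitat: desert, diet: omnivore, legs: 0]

Yes, Yes, No

'Yes' ⟺ skin is not fur AND legs ≤ 2.
[skin: feathers, habitat: forest, diet: herbivore, legs: 0]: Yes (skin is feathers, legs = 0).
[skin: smooth, habitat: forest, diet: carnivore, legs: 1]: Yes (skin is smooth, legs = 1).
[skin: fur, habitat: desert, diet: omnivore, legs: 0]: No (skin is fur, legs = 0).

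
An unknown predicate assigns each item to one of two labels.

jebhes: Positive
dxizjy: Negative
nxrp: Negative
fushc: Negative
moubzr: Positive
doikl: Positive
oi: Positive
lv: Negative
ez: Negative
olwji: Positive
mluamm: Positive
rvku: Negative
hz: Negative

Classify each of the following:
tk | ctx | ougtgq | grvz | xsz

Negative, Negative, Positive, Negative, Negative

'Positive' ⟺ has ≥ 2 vowels.
tk: 0 vowels, does not satisfy this → Negative.
ctx: 0 vowels, does not satisfy this → Negative.
ougtgq: 2 vowels, matches → Positive.
grvz: 0 vowels, does not satisfy this → Negative.
xsz: 0 vowels, does not satisfy this → Negative.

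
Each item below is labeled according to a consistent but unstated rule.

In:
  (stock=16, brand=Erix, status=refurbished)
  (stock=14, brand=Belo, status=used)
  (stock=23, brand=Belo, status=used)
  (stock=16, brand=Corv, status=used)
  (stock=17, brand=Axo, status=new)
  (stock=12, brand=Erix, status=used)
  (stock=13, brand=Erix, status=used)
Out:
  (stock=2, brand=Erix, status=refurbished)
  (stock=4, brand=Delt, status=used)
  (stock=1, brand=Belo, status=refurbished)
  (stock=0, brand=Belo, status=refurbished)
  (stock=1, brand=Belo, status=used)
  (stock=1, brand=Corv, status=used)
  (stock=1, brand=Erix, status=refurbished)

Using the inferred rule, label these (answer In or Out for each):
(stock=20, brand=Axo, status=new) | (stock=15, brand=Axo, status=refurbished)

The classifier is using: stock ≥ 12.
(stock=20, brand=Axo, status=new): stock = 20, checks out → In.
(stock=15, brand=Axo, status=refurbished): stock = 15, checks out → In.

In, In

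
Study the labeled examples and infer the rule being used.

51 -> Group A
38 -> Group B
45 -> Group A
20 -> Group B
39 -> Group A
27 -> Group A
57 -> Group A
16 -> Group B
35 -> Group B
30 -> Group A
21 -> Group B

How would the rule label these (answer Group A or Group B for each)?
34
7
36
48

Rule: multiple of 3 AND at least 27. This holds for each 'Group A' example and fails for each 'Group B' one.

Group B, Group B, Group A, Group A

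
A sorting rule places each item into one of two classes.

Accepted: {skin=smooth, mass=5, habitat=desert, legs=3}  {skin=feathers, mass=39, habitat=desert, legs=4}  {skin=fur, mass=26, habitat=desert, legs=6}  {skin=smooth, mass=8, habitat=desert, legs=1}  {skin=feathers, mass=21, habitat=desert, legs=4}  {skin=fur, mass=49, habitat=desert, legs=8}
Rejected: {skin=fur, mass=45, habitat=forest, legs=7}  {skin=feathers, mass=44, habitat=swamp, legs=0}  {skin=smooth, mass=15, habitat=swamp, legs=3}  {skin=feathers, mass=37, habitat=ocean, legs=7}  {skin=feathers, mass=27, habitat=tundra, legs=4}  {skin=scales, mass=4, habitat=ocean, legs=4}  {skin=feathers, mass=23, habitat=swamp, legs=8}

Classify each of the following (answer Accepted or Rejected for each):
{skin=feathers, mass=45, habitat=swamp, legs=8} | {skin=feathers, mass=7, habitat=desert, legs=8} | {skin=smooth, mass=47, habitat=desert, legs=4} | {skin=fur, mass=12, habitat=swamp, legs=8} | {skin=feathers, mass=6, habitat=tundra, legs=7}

The pattern is that an item is 'Accepted' exactly when: habitat is desert.
{skin=feathers, mass=45, habitat=swamp, legs=8}: Rejected (habitat is swamp). {skin=feathers, mass=7, habitat=desert, legs=8}: Accepted (habitat is desert). {skin=smooth, mass=47, habitat=desert, legs=4}: Accepted (habitat is desert). {skin=fur, mass=12, habitat=swamp, legs=8}: Rejected (habitat is swamp). {skin=feathers, mass=6, habitat=tundra, legs=7}: Rejected (habitat is tundra).

Rejected, Accepted, Accepted, Rejected, Rejected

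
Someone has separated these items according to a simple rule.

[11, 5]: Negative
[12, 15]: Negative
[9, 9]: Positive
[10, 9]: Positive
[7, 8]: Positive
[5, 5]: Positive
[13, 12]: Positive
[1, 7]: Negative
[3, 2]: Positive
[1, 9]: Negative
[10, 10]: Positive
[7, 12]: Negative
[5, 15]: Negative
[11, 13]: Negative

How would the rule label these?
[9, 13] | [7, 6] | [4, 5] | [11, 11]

A rule that fits every label: |first − second| ≤ 1 — true of each 'Positive' example, false of each 'Negative' one.
[9, 13] — |9−13| = 4, hence Negative.
[7, 6] — |7−6| = 1, hence Positive.
[4, 5] — |4−5| = 1, hence Positive.
[11, 11] — |11−11| = 0, hence Positive.

Negative, Positive, Positive, Positive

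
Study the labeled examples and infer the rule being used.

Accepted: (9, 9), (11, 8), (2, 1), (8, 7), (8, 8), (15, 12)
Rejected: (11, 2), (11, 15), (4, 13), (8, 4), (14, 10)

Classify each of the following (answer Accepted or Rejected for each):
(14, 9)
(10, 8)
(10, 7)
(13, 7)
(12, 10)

Rejected, Accepted, Accepted, Rejected, Accepted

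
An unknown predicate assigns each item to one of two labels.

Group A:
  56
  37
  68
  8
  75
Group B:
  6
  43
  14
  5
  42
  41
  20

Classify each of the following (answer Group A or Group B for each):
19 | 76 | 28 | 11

Group A, Group A, Group A, Group B

The simplest hypothesis consistent with all the labels is: digit sum ≥ 8.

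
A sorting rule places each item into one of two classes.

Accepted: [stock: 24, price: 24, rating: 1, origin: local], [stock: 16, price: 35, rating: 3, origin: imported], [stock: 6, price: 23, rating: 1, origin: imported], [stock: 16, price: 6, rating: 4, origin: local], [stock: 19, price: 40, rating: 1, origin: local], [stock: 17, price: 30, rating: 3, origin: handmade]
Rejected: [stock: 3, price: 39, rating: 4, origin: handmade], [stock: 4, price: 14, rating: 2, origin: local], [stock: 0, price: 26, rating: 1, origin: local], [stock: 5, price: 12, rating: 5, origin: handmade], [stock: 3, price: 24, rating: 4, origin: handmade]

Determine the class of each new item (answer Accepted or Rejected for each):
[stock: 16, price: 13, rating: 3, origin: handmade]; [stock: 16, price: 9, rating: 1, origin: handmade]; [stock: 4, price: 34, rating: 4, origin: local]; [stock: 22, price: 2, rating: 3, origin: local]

Accepted, Accepted, Rejected, Accepted

The pattern is that an item is 'Accepted' exactly when: stock ≥ 6.
[stock: 16, price: 13, rating: 3, origin: handmade]: Accepted (stock = 16). [stock: 16, price: 9, rating: 1, origin: handmade]: Accepted (stock = 16). [stock: 4, price: 34, rating: 4, origin: local]: Rejected (stock = 4). [stock: 22, price: 2, rating: 3, origin: local]: Accepted (stock = 22).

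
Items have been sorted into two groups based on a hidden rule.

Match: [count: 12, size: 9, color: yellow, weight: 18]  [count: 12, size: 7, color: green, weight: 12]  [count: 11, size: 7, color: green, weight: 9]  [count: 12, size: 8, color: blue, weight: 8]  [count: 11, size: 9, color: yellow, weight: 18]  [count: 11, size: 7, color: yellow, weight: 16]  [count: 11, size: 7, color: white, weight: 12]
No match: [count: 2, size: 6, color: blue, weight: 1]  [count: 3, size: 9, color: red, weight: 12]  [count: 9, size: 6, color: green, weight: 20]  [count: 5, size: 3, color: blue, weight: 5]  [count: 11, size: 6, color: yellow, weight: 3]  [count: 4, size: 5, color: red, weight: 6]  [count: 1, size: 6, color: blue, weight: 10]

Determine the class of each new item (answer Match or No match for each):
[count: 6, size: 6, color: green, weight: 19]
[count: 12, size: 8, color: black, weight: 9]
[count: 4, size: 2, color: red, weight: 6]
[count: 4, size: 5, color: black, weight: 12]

The simplest hypothesis consistent with all the labels is: size ≥ 7 AND count ≥ 4.

No match, Match, No match, No match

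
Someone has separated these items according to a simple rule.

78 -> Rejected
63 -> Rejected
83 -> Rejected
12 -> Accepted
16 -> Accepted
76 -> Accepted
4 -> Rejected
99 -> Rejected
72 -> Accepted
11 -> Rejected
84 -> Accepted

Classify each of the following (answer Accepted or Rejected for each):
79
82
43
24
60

One predicate separates the groups cleanly: multiple of 4 AND at least 11.
79 — 79 = 4·19 + 3, 79 ≥ 11, hence Rejected.
82 — 82 = 4·20 + 2, 82 ≥ 11, hence Rejected.
43 — 43 = 4·10 + 3, 43 ≥ 11, hence Rejected.
24 — 24 = 4·6, 24 ≥ 11, hence Accepted.
60 — 60 = 4·15, 60 ≥ 11, hence Accepted.

Rejected, Rejected, Rejected, Accepted, Accepted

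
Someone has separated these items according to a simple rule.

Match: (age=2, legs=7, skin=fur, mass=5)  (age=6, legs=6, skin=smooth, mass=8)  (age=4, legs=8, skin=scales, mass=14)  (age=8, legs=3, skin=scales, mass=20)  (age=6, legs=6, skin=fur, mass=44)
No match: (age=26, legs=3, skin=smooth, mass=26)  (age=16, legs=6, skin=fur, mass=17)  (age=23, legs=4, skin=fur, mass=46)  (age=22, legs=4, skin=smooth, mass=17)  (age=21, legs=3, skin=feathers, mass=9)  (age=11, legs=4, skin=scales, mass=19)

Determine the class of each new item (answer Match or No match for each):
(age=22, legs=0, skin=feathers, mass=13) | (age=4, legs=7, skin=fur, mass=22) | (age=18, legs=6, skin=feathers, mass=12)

'Match' ⟺ age ≤ 8.

No match, Match, No match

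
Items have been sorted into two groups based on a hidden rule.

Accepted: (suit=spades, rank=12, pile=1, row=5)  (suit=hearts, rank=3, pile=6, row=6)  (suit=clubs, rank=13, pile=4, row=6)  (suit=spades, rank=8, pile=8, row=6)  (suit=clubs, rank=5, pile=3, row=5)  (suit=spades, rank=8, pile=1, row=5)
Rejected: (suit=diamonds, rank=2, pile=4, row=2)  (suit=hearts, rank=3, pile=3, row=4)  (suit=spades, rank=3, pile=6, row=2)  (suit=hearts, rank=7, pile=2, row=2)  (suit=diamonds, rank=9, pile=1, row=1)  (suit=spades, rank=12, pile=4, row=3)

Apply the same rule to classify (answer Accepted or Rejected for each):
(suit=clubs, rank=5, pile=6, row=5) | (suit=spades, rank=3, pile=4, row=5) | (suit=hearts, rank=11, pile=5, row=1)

Every 'Accepted' example satisfies: row ≥ 5. None of the 'Rejected' examples do.

Accepted, Accepted, Rejected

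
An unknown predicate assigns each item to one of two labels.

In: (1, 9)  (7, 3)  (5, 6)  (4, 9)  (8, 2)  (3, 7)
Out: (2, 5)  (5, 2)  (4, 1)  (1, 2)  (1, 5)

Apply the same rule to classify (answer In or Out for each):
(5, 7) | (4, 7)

Every 'In' example satisfies: sum ≥ 10. None of the 'Out' examples do.

In, In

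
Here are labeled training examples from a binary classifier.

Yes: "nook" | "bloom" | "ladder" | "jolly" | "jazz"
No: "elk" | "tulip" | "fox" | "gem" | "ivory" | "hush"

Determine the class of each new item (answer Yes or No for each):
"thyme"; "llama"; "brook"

Looking at the examples, the only property every 'Yes' case has and every 'No' case lacks is: has a double letter.
"thyme": no doubled letter, fails this test → No. "llama": 'll' doubled, checks out → Yes. "brook": 'oo' doubled, checks out → Yes.

No, Yes, Yes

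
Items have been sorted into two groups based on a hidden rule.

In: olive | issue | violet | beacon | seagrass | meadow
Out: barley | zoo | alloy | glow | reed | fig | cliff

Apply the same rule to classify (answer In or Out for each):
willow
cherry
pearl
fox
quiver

Out, Out, Out, Out, In

A rule that fits every label: has ≥ 3 vowels — true of each 'In' example, false of each 'Out' one.
willow → 2 vowels → Out.
cherry → 1 vowel → Out.
pearl → 2 vowels → Out.
fox → 1 vowel → Out.
quiver → 3 vowels → In.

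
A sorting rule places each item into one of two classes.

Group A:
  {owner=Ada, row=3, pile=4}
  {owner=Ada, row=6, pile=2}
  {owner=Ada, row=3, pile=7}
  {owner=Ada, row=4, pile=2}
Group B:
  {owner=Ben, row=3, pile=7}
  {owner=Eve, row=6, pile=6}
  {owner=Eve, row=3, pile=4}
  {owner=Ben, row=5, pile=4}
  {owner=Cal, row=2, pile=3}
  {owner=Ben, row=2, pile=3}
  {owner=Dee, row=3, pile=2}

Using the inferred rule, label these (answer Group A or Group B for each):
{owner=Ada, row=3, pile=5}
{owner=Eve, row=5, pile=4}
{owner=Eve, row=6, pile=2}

Every 'Group A' example satisfies: owner is Ada. None of the 'Group B' examples do.
{owner=Ada, row=3, pile=5}: owner is Ada, qualifies → Group A. {owner=Eve, row=5, pile=4}: owner is Eve, fails this test → Group B. {owner=Eve, row=6, pile=2}: owner is Eve, fails this test → Group B.

Group A, Group B, Group B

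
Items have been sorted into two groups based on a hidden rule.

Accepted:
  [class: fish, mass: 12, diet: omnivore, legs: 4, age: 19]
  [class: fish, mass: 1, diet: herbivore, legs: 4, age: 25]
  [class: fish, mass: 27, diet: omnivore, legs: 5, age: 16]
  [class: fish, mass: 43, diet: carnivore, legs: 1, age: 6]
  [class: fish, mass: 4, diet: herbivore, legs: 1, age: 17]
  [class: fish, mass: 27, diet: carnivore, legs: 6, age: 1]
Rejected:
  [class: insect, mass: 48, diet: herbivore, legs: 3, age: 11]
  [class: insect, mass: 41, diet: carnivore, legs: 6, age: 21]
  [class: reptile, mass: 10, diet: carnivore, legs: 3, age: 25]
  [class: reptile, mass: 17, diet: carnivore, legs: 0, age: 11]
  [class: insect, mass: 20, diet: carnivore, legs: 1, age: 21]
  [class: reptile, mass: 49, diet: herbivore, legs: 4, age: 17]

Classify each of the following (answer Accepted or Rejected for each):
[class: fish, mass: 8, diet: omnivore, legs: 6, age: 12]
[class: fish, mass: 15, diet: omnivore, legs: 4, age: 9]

Accepted, Accepted

Comparing the two groups points to one rule — class is fish.
[class: fish, mass: 8, diet: omnivore, legs: 6, age: 12]: Accepted (class is fish).
[class: fish, mass: 15, diet: omnivore, legs: 4, age: 9]: Accepted (class is fish).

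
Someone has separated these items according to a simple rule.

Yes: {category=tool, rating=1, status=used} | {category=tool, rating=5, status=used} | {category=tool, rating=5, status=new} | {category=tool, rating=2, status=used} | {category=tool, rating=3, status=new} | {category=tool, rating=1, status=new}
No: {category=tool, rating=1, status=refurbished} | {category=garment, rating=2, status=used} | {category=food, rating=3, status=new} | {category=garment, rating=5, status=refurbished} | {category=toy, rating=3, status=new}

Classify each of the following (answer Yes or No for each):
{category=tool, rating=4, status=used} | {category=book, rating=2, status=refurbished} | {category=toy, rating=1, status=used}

The pattern is that an item is 'Yes' exactly when: category is tool AND status is not refurbished.

Yes, No, No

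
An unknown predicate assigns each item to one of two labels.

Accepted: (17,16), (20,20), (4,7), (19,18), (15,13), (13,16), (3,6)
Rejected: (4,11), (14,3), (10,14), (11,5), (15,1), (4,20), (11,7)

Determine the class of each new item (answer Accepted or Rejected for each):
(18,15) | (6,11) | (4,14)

The classifier is using: |first − second| ≤ 3.
(18,15): Accepted (|18−15| = 3).
(6,11): Rejected (|6−11| = 5).
(4,14): Rejected (|4−14| = 10).

Accepted, Rejected, Rejected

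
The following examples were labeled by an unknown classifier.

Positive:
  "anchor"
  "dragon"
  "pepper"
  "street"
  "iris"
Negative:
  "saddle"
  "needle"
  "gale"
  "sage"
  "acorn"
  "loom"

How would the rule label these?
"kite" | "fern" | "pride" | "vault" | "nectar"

Negative, Positive, Negative, Negative, Positive

The rule appears to be: even length AND contains 'r'.
"kite": length 4, no 'r' — doesn't qualify, so Negative.
"fern": length 4, has 'r' — meets the rule, so Positive.
"pride": length 5, has 'r' — doesn't qualify, so Negative.
"vault": length 5, no 'r' — doesn't qualify, so Negative.
"nectar": length 6, has 'r' — meets the rule, so Positive.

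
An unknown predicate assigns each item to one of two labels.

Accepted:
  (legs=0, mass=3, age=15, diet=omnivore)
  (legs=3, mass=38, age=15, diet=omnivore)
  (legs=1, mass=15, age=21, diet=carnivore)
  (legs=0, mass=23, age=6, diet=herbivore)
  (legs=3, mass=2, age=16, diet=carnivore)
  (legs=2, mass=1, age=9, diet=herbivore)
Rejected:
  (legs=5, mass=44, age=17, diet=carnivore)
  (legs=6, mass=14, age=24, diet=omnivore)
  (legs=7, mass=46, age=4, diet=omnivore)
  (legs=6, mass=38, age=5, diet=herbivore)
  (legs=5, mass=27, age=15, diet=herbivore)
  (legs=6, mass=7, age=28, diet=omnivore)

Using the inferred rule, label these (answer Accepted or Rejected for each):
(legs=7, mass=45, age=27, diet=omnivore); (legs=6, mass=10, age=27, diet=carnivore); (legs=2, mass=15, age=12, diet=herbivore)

Rejected, Rejected, Accepted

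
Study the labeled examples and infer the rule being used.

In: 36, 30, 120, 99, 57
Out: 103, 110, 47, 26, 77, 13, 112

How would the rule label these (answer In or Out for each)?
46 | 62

The pattern is that an item is 'In' exactly when: multiple of 3.
46: 46 = 3·15 + 1, doesn't match → Out. 62: 62 = 3·20 + 2, doesn't match → Out.

Out, Out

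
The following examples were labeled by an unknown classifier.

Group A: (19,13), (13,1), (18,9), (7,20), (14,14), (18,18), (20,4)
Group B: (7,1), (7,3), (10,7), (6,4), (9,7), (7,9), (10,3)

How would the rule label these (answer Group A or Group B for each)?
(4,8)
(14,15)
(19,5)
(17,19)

Group B, Group A, Group A, Group A

All 'Group A' examples share one property — max ≥ 13 — and every 'Group B' example lacks it.
(4,8) → max 8 → Group B. (14,15) → max 15 → Group A. (19,5) → max 19 → Group A. (17,19) → max 19 → Group A.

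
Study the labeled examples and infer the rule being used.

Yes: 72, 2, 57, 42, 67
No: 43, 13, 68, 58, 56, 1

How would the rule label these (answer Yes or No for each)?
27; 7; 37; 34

Yes, Yes, Yes, No

The classifier is using: ≡ 2 (mod 5).
Yes: 27, since 27 mod 5 = 2. Yes: 7, since 7 mod 5 = 2. Yes: 37, since 37 mod 5 = 2. No: 34, since 34 mod 5 = 4.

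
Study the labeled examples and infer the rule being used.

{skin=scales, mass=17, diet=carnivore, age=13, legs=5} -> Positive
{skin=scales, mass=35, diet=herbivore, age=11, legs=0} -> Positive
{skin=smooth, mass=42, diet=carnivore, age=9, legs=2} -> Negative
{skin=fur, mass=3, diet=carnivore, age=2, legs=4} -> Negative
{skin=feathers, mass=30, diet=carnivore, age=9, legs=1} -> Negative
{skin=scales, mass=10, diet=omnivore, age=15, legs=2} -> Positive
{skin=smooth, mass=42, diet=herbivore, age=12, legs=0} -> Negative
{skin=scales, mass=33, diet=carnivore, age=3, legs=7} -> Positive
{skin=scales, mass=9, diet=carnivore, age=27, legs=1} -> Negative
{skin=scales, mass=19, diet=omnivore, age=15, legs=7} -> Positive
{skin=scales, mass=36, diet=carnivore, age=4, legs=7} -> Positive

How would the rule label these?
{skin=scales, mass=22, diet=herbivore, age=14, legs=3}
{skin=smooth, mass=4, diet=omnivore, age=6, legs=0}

Positive, Negative

Every 'Positive' example satisfies: skin is scales AND age ≤ 15. None of the 'Negative' examples do.
{skin=scales, mass=22, diet=herbivore, age=14, legs=3}: skin is scales, age = 14, fits → Positive. {skin=smooth, mass=4, diet=omnivore, age=6, legs=0}: skin is smooth, age = 6, does not satisfy this → Negative.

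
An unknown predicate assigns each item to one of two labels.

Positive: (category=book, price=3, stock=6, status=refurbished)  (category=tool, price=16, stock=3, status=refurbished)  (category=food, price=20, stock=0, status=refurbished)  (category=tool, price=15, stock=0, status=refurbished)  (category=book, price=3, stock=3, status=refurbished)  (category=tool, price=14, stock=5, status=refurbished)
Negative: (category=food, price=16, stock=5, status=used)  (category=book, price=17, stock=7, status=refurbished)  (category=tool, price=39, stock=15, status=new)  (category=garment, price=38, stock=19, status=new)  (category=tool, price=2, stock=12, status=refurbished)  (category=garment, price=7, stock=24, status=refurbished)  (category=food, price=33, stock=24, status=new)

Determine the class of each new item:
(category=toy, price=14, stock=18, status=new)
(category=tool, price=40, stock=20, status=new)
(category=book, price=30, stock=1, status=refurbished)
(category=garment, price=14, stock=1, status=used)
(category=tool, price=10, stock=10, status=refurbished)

Negative, Negative, Positive, Negative, Negative

Rule: status is refurbished AND stock ≤ 6. This holds for each 'Positive' example and fails for each 'Negative' one.
(category=toy, price=14, stock=18, status=new) → status is new, stock = 18 → Negative. (category=tool, price=40, stock=20, status=new) → status is new, stock = 20 → Negative. (category=book, price=30, stock=1, status=refurbished) → status is refurbished, stock = 1 → Positive. (category=garment, price=14, stock=1, status=used) → status is used, stock = 1 → Negative. (category=tool, price=10, stock=10, status=refurbished) → status is refurbished, stock = 10 → Negative.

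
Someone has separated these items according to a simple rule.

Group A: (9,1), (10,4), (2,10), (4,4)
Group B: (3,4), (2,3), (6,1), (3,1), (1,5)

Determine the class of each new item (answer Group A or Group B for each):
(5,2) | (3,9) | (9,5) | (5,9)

Group B, Group A, Group A, Group A

A rule that fits every label: sum ≥ 8 — true of each 'Group A' example, false of each 'Group B' one.
Group B: (5,2), since 5+2 = 7.
Group A: (3,9), since 3+9 = 12.
Group A: (9,5), since 9+5 = 14.
Group A: (5,9), since 5+9 = 14.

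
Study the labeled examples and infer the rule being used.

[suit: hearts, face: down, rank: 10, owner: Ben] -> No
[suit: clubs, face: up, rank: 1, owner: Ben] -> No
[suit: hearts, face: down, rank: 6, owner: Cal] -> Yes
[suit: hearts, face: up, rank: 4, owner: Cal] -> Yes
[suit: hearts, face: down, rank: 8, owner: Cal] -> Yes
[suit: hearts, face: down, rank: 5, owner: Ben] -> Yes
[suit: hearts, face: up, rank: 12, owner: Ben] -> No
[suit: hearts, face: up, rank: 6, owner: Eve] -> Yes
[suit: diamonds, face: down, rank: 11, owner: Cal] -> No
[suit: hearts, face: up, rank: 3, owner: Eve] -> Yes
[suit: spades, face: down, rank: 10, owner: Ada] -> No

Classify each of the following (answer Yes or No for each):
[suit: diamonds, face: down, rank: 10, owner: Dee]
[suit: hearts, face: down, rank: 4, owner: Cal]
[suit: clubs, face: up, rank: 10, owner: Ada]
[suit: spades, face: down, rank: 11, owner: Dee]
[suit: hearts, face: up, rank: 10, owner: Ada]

The rule appears to be: suit is hearts AND rank ≤ 8.
[suit: diamonds, face: down, rank: 10, owner: Dee]: No (suit is diamonds, rank = 10). [suit: hearts, face: down, rank: 4, owner: Cal]: Yes (suit is hearts, rank = 4). [suit: clubs, face: up, rank: 10, owner: Ada]: No (suit is clubs, rank = 10). [suit: spades, face: down, rank: 11, owner: Dee]: No (suit is spades, rank = 11). [suit: hearts, face: up, rank: 10, owner: Ada]: No (suit is hearts, rank = 10).

No, Yes, No, No, No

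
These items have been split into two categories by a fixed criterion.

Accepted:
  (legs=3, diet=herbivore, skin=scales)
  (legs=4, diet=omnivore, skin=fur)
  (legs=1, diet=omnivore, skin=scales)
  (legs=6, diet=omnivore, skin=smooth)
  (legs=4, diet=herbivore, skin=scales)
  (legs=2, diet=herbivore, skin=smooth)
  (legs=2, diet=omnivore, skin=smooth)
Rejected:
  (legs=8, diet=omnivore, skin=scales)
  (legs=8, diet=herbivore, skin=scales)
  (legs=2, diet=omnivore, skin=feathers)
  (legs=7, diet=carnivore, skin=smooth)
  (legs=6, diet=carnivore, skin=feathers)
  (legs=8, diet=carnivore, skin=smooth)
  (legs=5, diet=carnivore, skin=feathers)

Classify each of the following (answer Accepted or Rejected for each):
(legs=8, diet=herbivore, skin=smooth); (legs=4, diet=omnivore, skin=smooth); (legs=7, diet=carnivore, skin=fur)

Rejected, Accepted, Rejected

Every 'Accepted' example satisfies: skin is not feathers AND legs ≤ 6. None of the 'Rejected' examples do.
(legs=8, diet=herbivore, skin=smooth): Rejected (skin is smooth, legs = 8).
(legs=4, diet=omnivore, skin=smooth): Accepted (skin is smooth, legs = 4).
(legs=7, diet=carnivore, skin=fur): Rejected (skin is fur, legs = 7).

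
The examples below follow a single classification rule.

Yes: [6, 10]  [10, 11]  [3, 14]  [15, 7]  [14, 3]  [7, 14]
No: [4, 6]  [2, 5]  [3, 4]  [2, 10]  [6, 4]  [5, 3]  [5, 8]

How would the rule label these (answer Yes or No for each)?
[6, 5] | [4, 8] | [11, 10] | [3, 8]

The distinguishing property — sum ≥ 16 — holds for all the 'Yes' cases and none of the 'No' cases.
[6, 5]: 6+5 = 11 — doesn't match, so No.
[4, 8]: 4+8 = 12 — doesn't match, so No.
[11, 10]: 11+10 = 21 — matches, so Yes.
[3, 8]: 3+8 = 11 — doesn't match, so No.

No, No, Yes, No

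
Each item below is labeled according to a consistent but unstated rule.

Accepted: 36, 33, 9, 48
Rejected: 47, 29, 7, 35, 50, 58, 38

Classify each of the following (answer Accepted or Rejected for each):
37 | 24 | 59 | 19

Rejected, Accepted, Rejected, Rejected

The simplest hypothesis consistent with all the labels is: multiple of 3.
37 → 37 = 3·12 + 1 → Rejected. 24 → 24 = 3·8 → Accepted. 59 → 59 = 3·19 + 2 → Rejected. 19 → 19 = 3·6 + 1 → Rejected.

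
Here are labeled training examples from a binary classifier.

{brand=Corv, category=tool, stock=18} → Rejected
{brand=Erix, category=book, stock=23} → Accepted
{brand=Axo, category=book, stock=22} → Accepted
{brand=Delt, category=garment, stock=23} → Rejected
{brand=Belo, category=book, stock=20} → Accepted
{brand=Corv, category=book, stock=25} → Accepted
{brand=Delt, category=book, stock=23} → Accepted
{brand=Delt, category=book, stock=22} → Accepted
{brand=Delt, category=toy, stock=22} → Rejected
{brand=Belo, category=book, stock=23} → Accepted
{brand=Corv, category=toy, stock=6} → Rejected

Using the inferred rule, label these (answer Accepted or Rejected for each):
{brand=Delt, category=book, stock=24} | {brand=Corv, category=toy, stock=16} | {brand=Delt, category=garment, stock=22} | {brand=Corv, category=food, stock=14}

All 'Accepted' examples share one property — category is book — and every 'Rejected' example lacks it.
{brand=Delt, category=book, stock=24} → category is book → Accepted. {brand=Corv, category=toy, stock=16} → category is toy → Rejected. {brand=Delt, category=garment, stock=22} → category is garment → Rejected. {brand=Corv, category=food, stock=14} → category is food → Rejected.

Accepted, Rejected, Rejected, Rejected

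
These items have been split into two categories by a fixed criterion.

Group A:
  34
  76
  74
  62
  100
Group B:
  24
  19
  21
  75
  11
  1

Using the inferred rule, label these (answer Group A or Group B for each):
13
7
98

The pattern is that an item is 'Group A' exactly when: even AND at least 34.

Group B, Group B, Group A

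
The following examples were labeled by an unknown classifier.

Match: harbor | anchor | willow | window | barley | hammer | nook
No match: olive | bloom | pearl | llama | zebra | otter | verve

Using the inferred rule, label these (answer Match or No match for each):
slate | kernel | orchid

No match, Match, Match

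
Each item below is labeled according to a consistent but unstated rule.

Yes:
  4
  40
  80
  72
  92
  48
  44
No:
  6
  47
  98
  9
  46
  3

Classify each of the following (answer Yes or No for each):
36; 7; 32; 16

Comparing the two groups points to one rule — multiple of 4.

Yes, No, Yes, Yes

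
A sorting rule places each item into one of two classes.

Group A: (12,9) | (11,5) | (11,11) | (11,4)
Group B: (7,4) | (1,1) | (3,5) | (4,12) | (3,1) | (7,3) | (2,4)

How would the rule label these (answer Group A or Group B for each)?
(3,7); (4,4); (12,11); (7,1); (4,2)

Group B, Group B, Group A, Group B, Group B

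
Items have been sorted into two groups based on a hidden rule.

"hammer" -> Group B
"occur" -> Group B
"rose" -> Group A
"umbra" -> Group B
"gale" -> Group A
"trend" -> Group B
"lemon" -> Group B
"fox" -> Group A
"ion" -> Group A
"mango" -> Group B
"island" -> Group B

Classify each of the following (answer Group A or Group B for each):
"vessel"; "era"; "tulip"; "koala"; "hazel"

Rule: length ≤ 4. This holds for each 'Group A' example and fails for each 'Group B' one.

Group B, Group A, Group B, Group B, Group B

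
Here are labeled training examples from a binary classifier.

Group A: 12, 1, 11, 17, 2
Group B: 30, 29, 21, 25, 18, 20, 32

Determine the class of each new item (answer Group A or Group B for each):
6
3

One predicate separates the groups cleanly: at most 17.
6: Group A (6 ≤ 17).
3: Group A (3 ≤ 17).

Group A, Group A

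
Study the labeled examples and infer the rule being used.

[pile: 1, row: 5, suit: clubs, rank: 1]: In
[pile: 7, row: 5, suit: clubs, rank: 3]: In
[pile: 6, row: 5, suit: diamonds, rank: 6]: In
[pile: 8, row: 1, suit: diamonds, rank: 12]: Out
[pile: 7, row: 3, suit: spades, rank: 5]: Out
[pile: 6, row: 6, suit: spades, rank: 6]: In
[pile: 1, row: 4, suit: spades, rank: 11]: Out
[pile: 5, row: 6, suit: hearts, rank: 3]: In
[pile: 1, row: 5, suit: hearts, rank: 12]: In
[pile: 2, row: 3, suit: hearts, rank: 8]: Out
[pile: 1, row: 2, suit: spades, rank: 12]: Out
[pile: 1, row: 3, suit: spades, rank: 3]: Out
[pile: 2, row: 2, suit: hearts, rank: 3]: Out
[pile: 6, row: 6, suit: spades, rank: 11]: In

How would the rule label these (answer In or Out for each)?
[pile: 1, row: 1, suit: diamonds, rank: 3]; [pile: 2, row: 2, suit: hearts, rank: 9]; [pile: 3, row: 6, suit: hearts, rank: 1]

Rule: row ≥ 5. This holds for each 'In' example and fails for each 'Out' one.
[pile: 1, row: 1, suit: diamonds, rank: 3] — row = 1, hence Out. [pile: 2, row: 2, suit: hearts, rank: 9] — row = 2, hence Out. [pile: 3, row: 6, suit: hearts, rank: 1] — row = 6, hence In.

Out, Out, In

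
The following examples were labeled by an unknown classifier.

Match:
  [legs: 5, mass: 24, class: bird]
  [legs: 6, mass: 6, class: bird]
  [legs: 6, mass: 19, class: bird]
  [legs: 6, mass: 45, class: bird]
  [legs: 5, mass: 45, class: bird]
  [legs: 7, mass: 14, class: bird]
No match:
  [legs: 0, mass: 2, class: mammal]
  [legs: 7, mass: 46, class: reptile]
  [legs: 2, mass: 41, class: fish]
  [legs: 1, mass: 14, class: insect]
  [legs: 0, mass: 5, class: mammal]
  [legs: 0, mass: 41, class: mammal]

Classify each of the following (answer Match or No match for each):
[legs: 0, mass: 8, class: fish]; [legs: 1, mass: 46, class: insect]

No match, No match

A rule that fits every label: class is bird — true of each 'Match' example, false of each 'No match' one.
[legs: 0, mass: 8, class: fish] — class is fish, hence No match. [legs: 1, mass: 46, class: insect] — class is insect, hence No match.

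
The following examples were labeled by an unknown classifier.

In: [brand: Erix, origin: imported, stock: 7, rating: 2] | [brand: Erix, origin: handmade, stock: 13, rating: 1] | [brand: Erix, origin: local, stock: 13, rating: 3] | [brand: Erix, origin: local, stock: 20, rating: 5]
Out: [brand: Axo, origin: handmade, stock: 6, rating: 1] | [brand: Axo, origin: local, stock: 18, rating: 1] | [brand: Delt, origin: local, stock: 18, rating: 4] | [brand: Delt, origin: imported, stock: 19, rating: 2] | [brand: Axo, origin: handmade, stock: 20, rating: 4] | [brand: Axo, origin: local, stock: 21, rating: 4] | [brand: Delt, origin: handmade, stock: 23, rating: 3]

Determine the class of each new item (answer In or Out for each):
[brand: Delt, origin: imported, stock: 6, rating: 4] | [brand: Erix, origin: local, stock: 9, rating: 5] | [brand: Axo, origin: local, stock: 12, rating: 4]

Out, In, Out

The common property of the 'In' items is: brand is Erix. No 'Out' item has it.
[brand: Delt, origin: imported, stock: 6, rating: 4] → brand is Delt → Out.
[brand: Erix, origin: local, stock: 9, rating: 5] → brand is Erix → In.
[brand: Axo, origin: local, stock: 12, rating: 4] → brand is Axo → Out.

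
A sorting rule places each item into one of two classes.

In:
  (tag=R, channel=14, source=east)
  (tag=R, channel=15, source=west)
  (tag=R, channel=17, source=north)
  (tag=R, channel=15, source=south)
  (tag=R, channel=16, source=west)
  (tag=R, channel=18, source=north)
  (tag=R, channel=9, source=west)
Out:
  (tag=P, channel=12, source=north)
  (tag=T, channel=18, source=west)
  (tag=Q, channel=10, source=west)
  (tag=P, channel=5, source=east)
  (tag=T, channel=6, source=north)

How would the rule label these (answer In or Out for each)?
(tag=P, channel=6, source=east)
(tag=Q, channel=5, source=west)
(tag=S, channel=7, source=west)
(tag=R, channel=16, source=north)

Out, Out, Out, In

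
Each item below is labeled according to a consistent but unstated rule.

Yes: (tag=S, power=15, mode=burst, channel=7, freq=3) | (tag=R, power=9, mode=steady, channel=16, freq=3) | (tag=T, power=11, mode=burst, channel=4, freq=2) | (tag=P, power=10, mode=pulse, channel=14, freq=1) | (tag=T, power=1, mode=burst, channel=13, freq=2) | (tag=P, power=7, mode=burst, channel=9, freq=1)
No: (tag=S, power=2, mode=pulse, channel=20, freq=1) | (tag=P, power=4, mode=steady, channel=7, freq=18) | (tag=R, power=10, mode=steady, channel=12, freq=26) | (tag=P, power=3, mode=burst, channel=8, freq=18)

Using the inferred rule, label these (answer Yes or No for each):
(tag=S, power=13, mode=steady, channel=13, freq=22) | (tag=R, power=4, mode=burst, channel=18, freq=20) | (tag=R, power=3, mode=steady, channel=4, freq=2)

No, No, Yes

Every 'Yes' example satisfies: channel ≤ 16 AND freq ≤ 3. None of the 'No' examples do.
(tag=S, power=13, mode=steady, channel=13, freq=22) → channel = 13, freq = 22 → No.
(tag=R, power=4, mode=burst, channel=18, freq=20) → channel = 18, freq = 20 → No.
(tag=R, power=3, mode=steady, channel=4, freq=2) → channel = 4, freq = 2 → Yes.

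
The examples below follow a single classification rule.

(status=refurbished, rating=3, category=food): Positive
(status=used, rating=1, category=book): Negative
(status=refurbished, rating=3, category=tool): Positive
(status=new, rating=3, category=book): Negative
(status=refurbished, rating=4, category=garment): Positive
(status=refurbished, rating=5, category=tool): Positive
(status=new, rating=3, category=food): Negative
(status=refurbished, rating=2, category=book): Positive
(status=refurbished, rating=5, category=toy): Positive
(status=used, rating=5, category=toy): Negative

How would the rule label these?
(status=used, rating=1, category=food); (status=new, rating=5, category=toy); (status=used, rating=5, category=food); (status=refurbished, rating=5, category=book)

Negative, Negative, Negative, Positive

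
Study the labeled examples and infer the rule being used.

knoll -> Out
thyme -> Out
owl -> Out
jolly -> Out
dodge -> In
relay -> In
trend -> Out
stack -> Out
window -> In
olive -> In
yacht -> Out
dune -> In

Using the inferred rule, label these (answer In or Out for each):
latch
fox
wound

One predicate separates the groups cleanly: has ≥ 2 vowels.

Out, Out, In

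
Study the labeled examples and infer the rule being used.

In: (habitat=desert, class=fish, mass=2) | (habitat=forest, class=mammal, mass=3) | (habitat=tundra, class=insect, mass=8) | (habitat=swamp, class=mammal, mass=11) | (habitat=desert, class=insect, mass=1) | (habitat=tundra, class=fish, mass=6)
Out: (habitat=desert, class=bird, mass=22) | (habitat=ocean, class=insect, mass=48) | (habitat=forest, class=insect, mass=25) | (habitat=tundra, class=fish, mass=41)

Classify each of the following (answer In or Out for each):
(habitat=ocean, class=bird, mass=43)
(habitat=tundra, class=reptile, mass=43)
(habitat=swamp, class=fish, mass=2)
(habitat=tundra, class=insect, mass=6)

All 'In' examples share one property — mass ≤ 11 — and every 'Out' example lacks it.

Out, Out, In, In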